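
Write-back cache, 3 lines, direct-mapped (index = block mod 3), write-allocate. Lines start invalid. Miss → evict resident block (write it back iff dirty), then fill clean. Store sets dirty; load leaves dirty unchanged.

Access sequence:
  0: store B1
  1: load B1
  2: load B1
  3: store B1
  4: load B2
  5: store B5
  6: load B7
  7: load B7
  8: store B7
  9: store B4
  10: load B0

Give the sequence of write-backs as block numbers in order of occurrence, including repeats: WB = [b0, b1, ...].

WB = [1, 7]

  0 | W B1 → L1 miss [D]
  1 | R B1 → L1 hit [D]
  2 | R B1 → L1 hit [D]
  3 | W B1 → L1 hit [D]
  4 | R B2 → L2 miss [-]
  5 | W B5 → L2 miss [D]
  6 | R B7 → L1 miss wb→B1 [-]
  7 | R B7 → L1 hit [-]
  8 | W B7 → L1 hit [D]
  9 | W B4 → L1 miss wb→B7 [D]
  10 | R B0 → L0 miss [-]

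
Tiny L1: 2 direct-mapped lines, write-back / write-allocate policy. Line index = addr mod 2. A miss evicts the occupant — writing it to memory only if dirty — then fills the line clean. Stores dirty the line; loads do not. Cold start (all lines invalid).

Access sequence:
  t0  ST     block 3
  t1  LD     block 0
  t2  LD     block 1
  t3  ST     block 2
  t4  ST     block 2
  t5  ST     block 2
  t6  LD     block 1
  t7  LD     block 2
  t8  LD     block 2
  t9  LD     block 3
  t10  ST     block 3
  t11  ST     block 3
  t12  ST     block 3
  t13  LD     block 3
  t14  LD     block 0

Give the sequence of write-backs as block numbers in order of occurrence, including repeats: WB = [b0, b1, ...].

WB = [3, 2]

0: W B3 -> L1 miss  d=D]
1: R B0 -> L0 miss  d=-]
2: R B1 -> L1 miss wb->B3  d=-]
3: W B2 -> L0 miss  d=D]
4: W B2 -> L0 hit  d=D]
5: W B2 -> L0 hit  d=D]
6: R B1 -> L1 hit  d=-]
7: R B2 -> L0 hit  d=D]
8: R B2 -> L0 hit  d=D]
9: R B3 -> L1 miss  d=-]
10: W B3 -> L1 hit  d=D]
11: W B3 -> L1 hit  d=D]
12: W B3 -> L1 hit  d=D]
13: R B3 -> L1 hit  d=D]
14: R B0 -> L0 miss wb->B2  d=-]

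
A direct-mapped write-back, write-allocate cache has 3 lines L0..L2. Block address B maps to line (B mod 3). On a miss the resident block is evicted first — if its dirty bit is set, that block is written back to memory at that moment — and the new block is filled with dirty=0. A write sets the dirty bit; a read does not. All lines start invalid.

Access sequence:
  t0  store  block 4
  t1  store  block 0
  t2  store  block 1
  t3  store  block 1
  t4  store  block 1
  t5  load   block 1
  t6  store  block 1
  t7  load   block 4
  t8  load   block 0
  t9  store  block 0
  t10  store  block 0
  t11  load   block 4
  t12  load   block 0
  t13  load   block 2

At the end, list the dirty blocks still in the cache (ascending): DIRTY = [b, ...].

DIRTY = [0]

  0 | W B4 → L1 miss [D]
  1 | W B0 → L0 miss [D]
  2 | W B1 → L1 miss wb→B4 [D]
  3 | W B1 → L1 hit [D]
  4 | W B1 → L1 hit [D]
  5 | R B1 → L1 hit [D]
  6 | W B1 → L1 hit [D]
  7 | R B4 → L1 miss wb→B1 [-]
  8 | R B0 → L0 hit [D]
  9 | W B0 → L0 hit [D]
  10 | W B0 → L0 hit [D]
  11 | R B4 → L1 hit [-]
  12 | R B0 → L0 hit [D]
  13 | R B2 → L2 miss [-]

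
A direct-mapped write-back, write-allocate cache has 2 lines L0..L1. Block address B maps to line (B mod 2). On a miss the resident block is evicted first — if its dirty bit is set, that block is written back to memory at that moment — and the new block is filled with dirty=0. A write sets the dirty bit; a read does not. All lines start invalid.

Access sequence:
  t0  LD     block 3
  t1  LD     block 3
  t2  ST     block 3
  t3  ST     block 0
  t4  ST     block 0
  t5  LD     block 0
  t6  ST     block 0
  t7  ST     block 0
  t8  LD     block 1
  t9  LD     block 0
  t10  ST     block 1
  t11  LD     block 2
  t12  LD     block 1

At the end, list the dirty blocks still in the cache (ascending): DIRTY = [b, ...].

0: R B3 -> L1 miss  d=-]
1: R B3 -> L1 hit  d=-]
2: W B3 -> L1 hit  d=D]
3: W B0 -> L0 miss  d=D]
4: W B0 -> L0 hit  d=D]
5: R B0 -> L0 hit  d=D]
6: W B0 -> L0 hit  d=D]
7: W B0 -> L0 hit  d=D]
8: R B1 -> L1 miss wb->B3  d=-]
9: R B0 -> L0 hit  d=D]
10: W B1 -> L1 hit  d=D]
11: R B2 -> L0 miss wb->B0  d=-]
12: R B1 -> L1 hit  d=D]

DIRTY = [1]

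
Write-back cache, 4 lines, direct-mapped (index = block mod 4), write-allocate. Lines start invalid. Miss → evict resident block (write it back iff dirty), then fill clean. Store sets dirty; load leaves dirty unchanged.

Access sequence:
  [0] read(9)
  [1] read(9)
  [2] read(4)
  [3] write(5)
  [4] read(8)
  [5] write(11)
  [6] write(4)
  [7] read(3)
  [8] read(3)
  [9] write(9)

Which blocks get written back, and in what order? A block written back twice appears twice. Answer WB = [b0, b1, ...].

0: R B9 → L1 miss [-]
1: R B9 → L1 hit [-]
2: R B4 → L0 miss [-]
3: W B5 → L1 miss [D]
4: R B8 → L0 miss [-]
5: W B11 → L3 miss [D]
6: W B4 → L0 miss [D]
7: R B3 → L3 miss wb→B11 [-]
8: R B3 → L3 hit [-]
9: W B9 → L1 miss wb→B5 [D]

WB = [11, 5]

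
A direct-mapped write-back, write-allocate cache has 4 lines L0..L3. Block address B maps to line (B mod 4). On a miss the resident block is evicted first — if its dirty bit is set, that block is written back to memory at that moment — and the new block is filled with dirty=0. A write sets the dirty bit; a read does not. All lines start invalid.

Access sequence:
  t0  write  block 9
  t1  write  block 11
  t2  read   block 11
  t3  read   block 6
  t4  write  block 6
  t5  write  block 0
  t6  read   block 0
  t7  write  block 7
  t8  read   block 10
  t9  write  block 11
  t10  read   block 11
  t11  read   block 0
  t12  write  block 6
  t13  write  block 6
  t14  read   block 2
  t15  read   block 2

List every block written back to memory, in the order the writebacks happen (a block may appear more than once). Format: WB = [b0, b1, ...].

0: W B9 → L1 miss [D]
1: W B11 → L3 miss [D]
2: R B11 → L3 hit [D]
3: R B6 → L2 miss [-]
4: W B6 → L2 hit [D]
5: W B0 → L0 miss [D]
6: R B0 → L0 hit [D]
7: W B7 → L3 miss wb→B11 [D]
8: R B10 → L2 miss wb→B6 [-]
9: W B11 → L3 miss wb→B7 [D]
10: R B11 → L3 hit [D]
11: R B0 → L0 hit [D]
12: W B6 → L2 miss [D]
13: W B6 → L2 hit [D]
14: R B2 → L2 miss wb→B6 [-]
15: R B2 → L2 hit [-]

WB = [11, 6, 7, 6]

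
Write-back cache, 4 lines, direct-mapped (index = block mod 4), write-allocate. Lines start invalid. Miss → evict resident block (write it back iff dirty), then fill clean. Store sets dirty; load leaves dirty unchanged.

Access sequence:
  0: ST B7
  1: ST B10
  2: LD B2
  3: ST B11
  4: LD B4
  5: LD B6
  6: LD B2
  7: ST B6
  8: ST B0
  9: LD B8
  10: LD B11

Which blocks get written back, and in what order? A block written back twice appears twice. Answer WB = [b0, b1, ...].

  0 | W B7 → L3 miss [D]
  1 | W B10 → L2 miss [D]
  2 | R B2 → L2 miss wb→B10 [-]
  3 | W B11 → L3 miss wb→B7 [D]
  4 | R B4 → L0 miss [-]
  5 | R B6 → L2 miss [-]
  6 | R B2 → L2 miss [-]
  7 | W B6 → L2 miss [D]
  8 | W B0 → L0 miss [D]
  9 | R B8 → L0 miss wb→B0 [-]
  10 | R B11 → L3 hit [D]

WB = [10, 7, 0]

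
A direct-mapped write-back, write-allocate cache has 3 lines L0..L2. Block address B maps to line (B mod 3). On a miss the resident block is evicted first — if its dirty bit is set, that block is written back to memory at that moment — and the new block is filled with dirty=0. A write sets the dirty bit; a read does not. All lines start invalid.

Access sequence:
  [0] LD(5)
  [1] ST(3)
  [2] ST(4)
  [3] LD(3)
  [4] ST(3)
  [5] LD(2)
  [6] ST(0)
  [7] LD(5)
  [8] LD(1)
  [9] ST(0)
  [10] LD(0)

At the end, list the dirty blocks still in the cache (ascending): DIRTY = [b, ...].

DIRTY = [0]

0: R B5 → L2 miss [-]
1: W B3 → L0 miss [D]
2: W B4 → L1 miss [D]
3: R B3 → L0 hit [D]
4: W B3 → L0 hit [D]
5: R B2 → L2 miss [-]
6: W B0 → L0 miss wb→B3 [D]
7: R B5 → L2 miss [-]
8: R B1 → L1 miss wb→B4 [-]
9: W B0 → L0 hit [D]
10: R B0 → L0 hit [D]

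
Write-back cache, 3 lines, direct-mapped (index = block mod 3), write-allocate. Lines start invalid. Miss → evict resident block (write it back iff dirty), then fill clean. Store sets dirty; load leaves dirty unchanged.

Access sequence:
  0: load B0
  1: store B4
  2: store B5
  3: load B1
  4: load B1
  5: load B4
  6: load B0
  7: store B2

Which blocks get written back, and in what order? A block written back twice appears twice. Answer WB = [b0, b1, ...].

  0 | R B0 → L0 miss [-]
  1 | W B4 → L1 miss [D]
  2 | W B5 → L2 miss [D]
  3 | R B1 → L1 miss wb→B4 [-]
  4 | R B1 → L1 hit [-]
  5 | R B4 → L1 miss [-]
  6 | R B0 → L0 hit [-]
  7 | W B2 → L2 miss wb→B5 [D]

WB = [4, 5]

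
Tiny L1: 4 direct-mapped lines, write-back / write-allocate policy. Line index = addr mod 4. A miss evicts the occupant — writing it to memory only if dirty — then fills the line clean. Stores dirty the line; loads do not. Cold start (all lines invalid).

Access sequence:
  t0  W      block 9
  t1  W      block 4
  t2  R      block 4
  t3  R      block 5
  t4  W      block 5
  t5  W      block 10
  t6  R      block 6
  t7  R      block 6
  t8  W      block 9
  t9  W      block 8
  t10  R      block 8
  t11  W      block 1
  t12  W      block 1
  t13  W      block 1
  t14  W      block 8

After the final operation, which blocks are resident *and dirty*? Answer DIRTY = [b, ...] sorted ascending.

DIRTY = [1, 8]

0: W B9 → L1 miss [D]
1: W B4 → L0 miss [D]
2: R B4 → L0 hit [D]
3: R B5 → L1 miss wb→B9 [-]
4: W B5 → L1 hit [D]
5: W B10 → L2 miss [D]
6: R B6 → L2 miss wb→B10 [-]
7: R B6 → L2 hit [-]
8: W B9 → L1 miss wb→B5 [D]
9: W B8 → L0 miss wb→B4 [D]
10: R B8 → L0 hit [D]
11: W B1 → L1 miss wb→B9 [D]
12: W B1 → L1 hit [D]
13: W B1 → L1 hit [D]
14: W B8 → L0 hit [D]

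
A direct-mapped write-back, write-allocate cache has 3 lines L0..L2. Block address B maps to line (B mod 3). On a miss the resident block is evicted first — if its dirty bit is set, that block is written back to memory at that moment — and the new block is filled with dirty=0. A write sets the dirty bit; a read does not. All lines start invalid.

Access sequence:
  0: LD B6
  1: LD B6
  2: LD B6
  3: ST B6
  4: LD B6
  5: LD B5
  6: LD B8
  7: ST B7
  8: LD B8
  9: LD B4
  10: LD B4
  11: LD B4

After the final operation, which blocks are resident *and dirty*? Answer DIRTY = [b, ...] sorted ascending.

0: R B6 -> L0 miss  d=-]
1: R B6 -> L0 hit  d=-]
2: R B6 -> L0 hit  d=-]
3: W B6 -> L0 hit  d=D]
4: R B6 -> L0 hit  d=D]
5: R B5 -> L2 miss  d=-]
6: R B8 -> L2 miss  d=-]
7: W B7 -> L1 miss  d=D]
8: R B8 -> L2 hit  d=-]
9: R B4 -> L1 miss wb->B7  d=-]
10: R B4 -> L1 hit  d=-]
11: R B4 -> L1 hit  d=-]

DIRTY = [6]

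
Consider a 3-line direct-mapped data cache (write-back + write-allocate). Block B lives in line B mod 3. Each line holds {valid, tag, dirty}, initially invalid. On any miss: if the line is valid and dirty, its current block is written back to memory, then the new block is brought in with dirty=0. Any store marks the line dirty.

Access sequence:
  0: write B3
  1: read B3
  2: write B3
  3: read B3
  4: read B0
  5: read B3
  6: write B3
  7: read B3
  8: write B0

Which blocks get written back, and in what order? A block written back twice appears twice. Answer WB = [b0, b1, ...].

  0 | W B3 → L0 miss [D]
  1 | R B3 → L0 hit [D]
  2 | W B3 → L0 hit [D]
  3 | R B3 → L0 hit [D]
  4 | R B0 → L0 miss wb→B3 [-]
  5 | R B3 → L0 miss [-]
  6 | W B3 → L0 hit [D]
  7 | R B3 → L0 hit [D]
  8 | W B0 → L0 miss wb→B3 [D]

WB = [3, 3]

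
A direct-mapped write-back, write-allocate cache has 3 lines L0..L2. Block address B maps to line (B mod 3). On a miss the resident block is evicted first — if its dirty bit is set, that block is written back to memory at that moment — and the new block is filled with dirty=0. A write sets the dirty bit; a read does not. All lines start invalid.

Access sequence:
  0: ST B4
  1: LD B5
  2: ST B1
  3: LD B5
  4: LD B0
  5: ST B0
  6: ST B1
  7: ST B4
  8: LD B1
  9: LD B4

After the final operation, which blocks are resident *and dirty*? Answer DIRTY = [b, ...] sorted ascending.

DIRTY = [0]

0: W B4 -> L1 miss  d=D]
1: R B5 -> L2 miss  d=-]
2: W B1 -> L1 miss wb->B4  d=D]
3: R B5 -> L2 hit  d=-]
4: R B0 -> L0 miss  d=-]
5: W B0 -> L0 hit  d=D]
6: W B1 -> L1 hit  d=D]
7: W B4 -> L1 miss wb->B1  d=D]
8: R B1 -> L1 miss wb->B4  d=-]
9: R B4 -> L1 miss  d=-]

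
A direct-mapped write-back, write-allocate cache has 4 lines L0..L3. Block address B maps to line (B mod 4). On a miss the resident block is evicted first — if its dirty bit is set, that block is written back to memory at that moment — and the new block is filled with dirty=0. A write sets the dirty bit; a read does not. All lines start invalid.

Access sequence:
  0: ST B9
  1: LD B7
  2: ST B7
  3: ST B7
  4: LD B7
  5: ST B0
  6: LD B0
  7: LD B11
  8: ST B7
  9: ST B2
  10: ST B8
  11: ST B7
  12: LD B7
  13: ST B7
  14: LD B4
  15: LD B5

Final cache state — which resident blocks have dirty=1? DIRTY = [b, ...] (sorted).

  0 | W B9 → L1 miss [D]
  1 | R B7 → L3 miss [-]
  2 | W B7 → L3 hit [D]
  3 | W B7 → L3 hit [D]
  4 | R B7 → L3 hit [D]
  5 | W B0 → L0 miss [D]
  6 | R B0 → L0 hit [D]
  7 | R B11 → L3 miss wb→B7 [-]
  8 | W B7 → L3 miss [D]
  9 | W B2 → L2 miss [D]
  10 | W B8 → L0 miss wb→B0 [D]
  11 | W B7 → L3 hit [D]
  12 | R B7 → L3 hit [D]
  13 | W B7 → L3 hit [D]
  14 | R B4 → L0 miss wb→B8 [-]
  15 | R B5 → L1 miss wb→B9 [-]

DIRTY = [2, 7]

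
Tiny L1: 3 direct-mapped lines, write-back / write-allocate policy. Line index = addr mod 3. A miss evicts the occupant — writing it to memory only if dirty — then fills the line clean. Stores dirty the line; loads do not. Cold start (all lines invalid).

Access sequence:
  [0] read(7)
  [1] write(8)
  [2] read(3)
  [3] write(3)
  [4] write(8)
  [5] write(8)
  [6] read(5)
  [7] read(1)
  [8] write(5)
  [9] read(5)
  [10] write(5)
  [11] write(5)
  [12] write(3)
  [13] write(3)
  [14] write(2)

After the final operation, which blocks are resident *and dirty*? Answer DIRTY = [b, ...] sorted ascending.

0: R B7 -> L1 miss  d=-]
1: W B8 -> L2 miss  d=D]
2: R B3 -> L0 miss  d=-]
3: W B3 -> L0 hit  d=D]
4: W B8 -> L2 hit  d=D]
5: W B8 -> L2 hit  d=D]
6: R B5 -> L2 miss wb->B8  d=-]
7: R B1 -> L1 miss  d=-]
8: W B5 -> L2 hit  d=D]
9: R B5 -> L2 hit  d=D]
10: W B5 -> L2 hit  d=D]
11: W B5 -> L2 hit  d=D]
12: W B3 -> L0 hit  d=D]
13: W B3 -> L0 hit  d=D]
14: W B2 -> L2 miss wb->B5  d=D]

DIRTY = [2, 3]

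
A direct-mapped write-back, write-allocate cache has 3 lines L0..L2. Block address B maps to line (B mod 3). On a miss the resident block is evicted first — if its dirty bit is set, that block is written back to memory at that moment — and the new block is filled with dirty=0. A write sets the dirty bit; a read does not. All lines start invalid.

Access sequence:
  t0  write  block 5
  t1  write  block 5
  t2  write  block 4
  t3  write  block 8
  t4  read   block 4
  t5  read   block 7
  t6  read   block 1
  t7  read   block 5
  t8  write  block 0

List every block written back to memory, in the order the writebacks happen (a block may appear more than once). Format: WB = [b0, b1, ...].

WB = [5, 4, 8]

  0 | W B5 → L2 miss [D]
  1 | W B5 → L2 hit [D]
  2 | W B4 → L1 miss [D]
  3 | W B8 → L2 miss wb→B5 [D]
  4 | R B4 → L1 hit [D]
  5 | R B7 → L1 miss wb→B4 [-]
  6 | R B1 → L1 miss [-]
  7 | R B5 → L2 miss wb→B8 [-]
  8 | W B0 → L0 miss [D]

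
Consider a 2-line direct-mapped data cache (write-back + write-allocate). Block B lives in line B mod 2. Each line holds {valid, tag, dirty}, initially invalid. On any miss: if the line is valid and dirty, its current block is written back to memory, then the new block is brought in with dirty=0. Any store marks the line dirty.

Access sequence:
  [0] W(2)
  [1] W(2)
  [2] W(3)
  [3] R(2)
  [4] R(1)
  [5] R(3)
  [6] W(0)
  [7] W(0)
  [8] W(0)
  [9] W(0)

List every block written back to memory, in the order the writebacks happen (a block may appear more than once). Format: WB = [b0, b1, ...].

WB = [3, 2]

0: W B2 -> L0 miss  d=D]
1: W B2 -> L0 hit  d=D]
2: W B3 -> L1 miss  d=D]
3: R B2 -> L0 hit  d=D]
4: R B1 -> L1 miss wb->B3  d=-]
5: R B3 -> L1 miss  d=-]
6: W B0 -> L0 miss wb->B2  d=D]
7: W B0 -> L0 hit  d=D]
8: W B0 -> L0 hit  d=D]
9: W B0 -> L0 hit  d=D]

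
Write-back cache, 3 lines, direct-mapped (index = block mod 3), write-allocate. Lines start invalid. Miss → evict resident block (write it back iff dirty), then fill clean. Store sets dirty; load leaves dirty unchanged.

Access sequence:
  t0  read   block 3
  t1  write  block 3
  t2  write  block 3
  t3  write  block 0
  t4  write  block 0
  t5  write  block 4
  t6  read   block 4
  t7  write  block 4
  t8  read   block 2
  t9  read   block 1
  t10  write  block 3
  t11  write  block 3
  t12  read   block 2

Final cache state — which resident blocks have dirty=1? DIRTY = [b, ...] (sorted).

  0 | R B3 → L0 miss [-]
  1 | W B3 → L0 hit [D]
  2 | W B3 → L0 hit [D]
  3 | W B0 → L0 miss wb→B3 [D]
  4 | W B0 → L0 hit [D]
  5 | W B4 → L1 miss [D]
  6 | R B4 → L1 hit [D]
  7 | W B4 → L1 hit [D]
  8 | R B2 → L2 miss [-]
  9 | R B1 → L1 miss wb→B4 [-]
  10 | W B3 → L0 miss wb→B0 [D]
  11 | W B3 → L0 hit [D]
  12 | R B2 → L2 hit [-]

DIRTY = [3]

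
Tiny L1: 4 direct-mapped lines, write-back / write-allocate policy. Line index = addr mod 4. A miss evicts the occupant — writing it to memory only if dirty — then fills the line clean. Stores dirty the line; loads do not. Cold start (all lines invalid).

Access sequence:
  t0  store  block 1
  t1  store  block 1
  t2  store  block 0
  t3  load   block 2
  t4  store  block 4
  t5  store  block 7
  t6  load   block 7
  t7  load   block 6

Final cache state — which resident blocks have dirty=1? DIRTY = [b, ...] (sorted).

DIRTY = [1, 4, 7]

0: W B1 -> L1 miss  d=D]
1: W B1 -> L1 hit  d=D]
2: W B0 -> L0 miss  d=D]
3: R B2 -> L2 miss  d=-]
4: W B4 -> L0 miss wb->B0  d=D]
5: W B7 -> L3 miss  d=D]
6: R B7 -> L3 hit  d=D]
7: R B6 -> L2 miss  d=-]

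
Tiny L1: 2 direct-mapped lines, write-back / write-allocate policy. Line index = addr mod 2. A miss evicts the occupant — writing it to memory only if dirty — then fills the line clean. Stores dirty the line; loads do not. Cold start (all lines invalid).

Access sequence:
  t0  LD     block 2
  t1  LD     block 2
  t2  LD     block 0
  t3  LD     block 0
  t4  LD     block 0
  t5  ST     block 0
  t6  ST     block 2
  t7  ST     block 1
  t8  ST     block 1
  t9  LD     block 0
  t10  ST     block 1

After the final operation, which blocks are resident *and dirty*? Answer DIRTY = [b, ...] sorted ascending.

DIRTY = [1]

  0 | R B2 → L0 miss [-]
  1 | R B2 → L0 hit [-]
  2 | R B0 → L0 miss [-]
  3 | R B0 → L0 hit [-]
  4 | R B0 → L0 hit [-]
  5 | W B0 → L0 hit [D]
  6 | W B2 → L0 miss wb→B0 [D]
  7 | W B1 → L1 miss [D]
  8 | W B1 → L1 hit [D]
  9 | R B0 → L0 miss wb→B2 [-]
  10 | W B1 → L1 hit [D]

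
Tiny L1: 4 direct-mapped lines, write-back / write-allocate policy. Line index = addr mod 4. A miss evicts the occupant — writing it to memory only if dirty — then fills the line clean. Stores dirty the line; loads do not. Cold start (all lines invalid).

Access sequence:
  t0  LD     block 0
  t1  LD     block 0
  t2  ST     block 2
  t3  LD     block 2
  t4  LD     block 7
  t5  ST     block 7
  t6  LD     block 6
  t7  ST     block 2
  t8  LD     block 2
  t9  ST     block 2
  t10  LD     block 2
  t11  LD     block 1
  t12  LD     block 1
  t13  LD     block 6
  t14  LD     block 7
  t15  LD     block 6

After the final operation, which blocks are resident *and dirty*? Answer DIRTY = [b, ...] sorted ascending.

  0 | R B0 → L0 miss [-]
  1 | R B0 → L0 hit [-]
  2 | W B2 → L2 miss [D]
  3 | R B2 → L2 hit [D]
  4 | R B7 → L3 miss [-]
  5 | W B7 → L3 hit [D]
  6 | R B6 → L2 miss wb→B2 [-]
  7 | W B2 → L2 miss [D]
  8 | R B2 → L2 hit [D]
  9 | W B2 → L2 hit [D]
  10 | R B2 → L2 hit [D]
  11 | R B1 → L1 miss [-]
  12 | R B1 → L1 hit [-]
  13 | R B6 → L2 miss wb→B2 [-]
  14 | R B7 → L3 hit [D]
  15 | R B6 → L2 hit [-]

DIRTY = [7]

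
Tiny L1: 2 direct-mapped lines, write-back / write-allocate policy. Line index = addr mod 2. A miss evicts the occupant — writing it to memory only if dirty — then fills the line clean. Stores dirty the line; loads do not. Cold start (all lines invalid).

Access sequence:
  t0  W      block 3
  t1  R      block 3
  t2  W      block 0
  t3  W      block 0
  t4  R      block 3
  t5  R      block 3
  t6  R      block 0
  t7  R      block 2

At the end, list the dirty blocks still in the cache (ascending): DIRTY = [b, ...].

DIRTY = [3]

0: W B3 → L1 miss [D]
1: R B3 → L1 hit [D]
2: W B0 → L0 miss [D]
3: W B0 → L0 hit [D]
4: R B3 → L1 hit [D]
5: R B3 → L1 hit [D]
6: R B0 → L0 hit [D]
7: R B2 → L0 miss wb→B0 [-]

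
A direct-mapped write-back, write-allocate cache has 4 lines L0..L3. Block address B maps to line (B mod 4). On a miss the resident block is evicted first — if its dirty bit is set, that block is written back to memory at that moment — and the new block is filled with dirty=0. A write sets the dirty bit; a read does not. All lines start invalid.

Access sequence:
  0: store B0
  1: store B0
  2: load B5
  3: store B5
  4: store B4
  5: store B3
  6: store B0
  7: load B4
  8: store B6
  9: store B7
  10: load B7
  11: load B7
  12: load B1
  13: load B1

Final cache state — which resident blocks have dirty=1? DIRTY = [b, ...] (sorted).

DIRTY = [6, 7]

0: W B0 -> L0 miss  d=D]
1: W B0 -> L0 hit  d=D]
2: R B5 -> L1 miss  d=-]
3: W B5 -> L1 hit  d=D]
4: W B4 -> L0 miss wb->B0  d=D]
5: W B3 -> L3 miss  d=D]
6: W B0 -> L0 miss wb->B4  d=D]
7: R B4 -> L0 miss wb->B0  d=-]
8: W B6 -> L2 miss  d=D]
9: W B7 -> L3 miss wb->B3  d=D]
10: R B7 -> L3 hit  d=D]
11: R B7 -> L3 hit  d=D]
12: R B1 -> L1 miss wb->B5  d=-]
13: R B1 -> L1 hit  d=-]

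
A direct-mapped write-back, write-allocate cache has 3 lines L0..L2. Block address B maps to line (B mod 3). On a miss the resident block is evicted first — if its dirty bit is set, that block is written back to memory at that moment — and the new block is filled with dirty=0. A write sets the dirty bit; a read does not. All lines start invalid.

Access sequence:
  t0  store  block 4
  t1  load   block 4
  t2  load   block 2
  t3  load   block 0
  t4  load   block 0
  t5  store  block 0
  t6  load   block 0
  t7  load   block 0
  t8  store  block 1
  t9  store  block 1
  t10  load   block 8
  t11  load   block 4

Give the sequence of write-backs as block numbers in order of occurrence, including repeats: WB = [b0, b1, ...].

  0 | W B4 → L1 miss [D]
  1 | R B4 → L1 hit [D]
  2 | R B2 → L2 miss [-]
  3 | R B0 → L0 miss [-]
  4 | R B0 → L0 hit [-]
  5 | W B0 → L0 hit [D]
  6 | R B0 → L0 hit [D]
  7 | R B0 → L0 hit [D]
  8 | W B1 → L1 miss wb→B4 [D]
  9 | W B1 → L1 hit [D]
  10 | R B8 → L2 miss [-]
  11 | R B4 → L1 miss wb→B1 [-]

WB = [4, 1]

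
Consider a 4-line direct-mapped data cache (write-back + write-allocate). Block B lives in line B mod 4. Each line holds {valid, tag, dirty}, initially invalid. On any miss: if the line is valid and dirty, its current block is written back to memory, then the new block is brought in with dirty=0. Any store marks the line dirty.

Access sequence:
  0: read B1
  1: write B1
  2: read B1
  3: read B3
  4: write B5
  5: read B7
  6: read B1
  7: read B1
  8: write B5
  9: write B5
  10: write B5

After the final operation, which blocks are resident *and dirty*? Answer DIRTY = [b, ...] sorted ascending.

DIRTY = [5]

0: R B1 → L1 miss [-]
1: W B1 → L1 hit [D]
2: R B1 → L1 hit [D]
3: R B3 → L3 miss [-]
4: W B5 → L1 miss wb→B1 [D]
5: R B7 → L3 miss [-]
6: R B1 → L1 miss wb→B5 [-]
7: R B1 → L1 hit [-]
8: W B5 → L1 miss [D]
9: W B5 → L1 hit [D]
10: W B5 → L1 hit [D]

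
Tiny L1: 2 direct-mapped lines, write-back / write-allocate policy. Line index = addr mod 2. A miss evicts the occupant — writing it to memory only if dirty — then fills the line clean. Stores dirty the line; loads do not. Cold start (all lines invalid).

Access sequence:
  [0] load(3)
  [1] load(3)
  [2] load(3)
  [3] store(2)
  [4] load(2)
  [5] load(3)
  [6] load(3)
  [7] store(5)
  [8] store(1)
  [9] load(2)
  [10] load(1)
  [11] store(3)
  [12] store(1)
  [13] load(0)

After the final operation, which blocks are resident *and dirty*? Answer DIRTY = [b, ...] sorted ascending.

0: R B3 -> L1 miss  d=-]
1: R B3 -> L1 hit  d=-]
2: R B3 -> L1 hit  d=-]
3: W B2 -> L0 miss  d=D]
4: R B2 -> L0 hit  d=D]
5: R B3 -> L1 hit  d=-]
6: R B3 -> L1 hit  d=-]
7: W B5 -> L1 miss  d=D]
8: W B1 -> L1 miss wb->B5  d=D]
9: R B2 -> L0 hit  d=D]
10: R B1 -> L1 hit  d=D]
11: W B3 -> L1 miss wb->B1  d=D]
12: W B1 -> L1 miss wb->B3  d=D]
13: R B0 -> L0 miss wb->B2  d=-]

DIRTY = [1]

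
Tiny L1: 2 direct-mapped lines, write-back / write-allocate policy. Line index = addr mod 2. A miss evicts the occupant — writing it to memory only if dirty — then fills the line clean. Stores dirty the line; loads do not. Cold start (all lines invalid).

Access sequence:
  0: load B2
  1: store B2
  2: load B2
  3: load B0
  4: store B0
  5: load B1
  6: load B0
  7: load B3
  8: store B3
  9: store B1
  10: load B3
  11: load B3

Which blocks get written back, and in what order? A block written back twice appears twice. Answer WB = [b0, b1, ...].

0: R B2 -> L0 miss  d=-]
1: W B2 -> L0 hit  d=D]
2: R B2 -> L0 hit  d=D]
3: R B0 -> L0 miss wb->B2  d=-]
4: W B0 -> L0 hit  d=D]
5: R B1 -> L1 miss  d=-]
6: R B0 -> L0 hit  d=D]
7: R B3 -> L1 miss  d=-]
8: W B3 -> L1 hit  d=D]
9: W B1 -> L1 miss wb->B3  d=D]
10: R B3 -> L1 miss wb->B1  d=-]
11: R B3 -> L1 hit  d=-]

WB = [2, 3, 1]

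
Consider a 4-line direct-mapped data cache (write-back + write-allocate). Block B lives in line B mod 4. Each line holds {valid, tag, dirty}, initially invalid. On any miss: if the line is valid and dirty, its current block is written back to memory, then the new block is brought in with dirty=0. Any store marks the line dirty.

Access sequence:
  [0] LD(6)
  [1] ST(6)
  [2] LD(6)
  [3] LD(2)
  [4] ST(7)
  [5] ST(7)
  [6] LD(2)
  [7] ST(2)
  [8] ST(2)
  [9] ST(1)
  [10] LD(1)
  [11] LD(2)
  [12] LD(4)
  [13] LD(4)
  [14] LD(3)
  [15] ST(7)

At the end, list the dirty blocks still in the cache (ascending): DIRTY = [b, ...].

0: R B6 -> L2 miss  d=-]
1: W B6 -> L2 hit  d=D]
2: R B6 -> L2 hit  d=D]
3: R B2 -> L2 miss wb->B6  d=-]
4: W B7 -> L3 miss  d=D]
5: W B7 -> L3 hit  d=D]
6: R B2 -> L2 hit  d=-]
7: W B2 -> L2 hit  d=D]
8: W B2 -> L2 hit  d=D]
9: W B1 -> L1 miss  d=D]
10: R B1 -> L1 hit  d=D]
11: R B2 -> L2 hit  d=D]
12: R B4 -> L0 miss  d=-]
13: R B4 -> L0 hit  d=-]
14: R B3 -> L3 miss wb->B7  d=-]
15: W B7 -> L3 miss  d=D]

DIRTY = [1, 2, 7]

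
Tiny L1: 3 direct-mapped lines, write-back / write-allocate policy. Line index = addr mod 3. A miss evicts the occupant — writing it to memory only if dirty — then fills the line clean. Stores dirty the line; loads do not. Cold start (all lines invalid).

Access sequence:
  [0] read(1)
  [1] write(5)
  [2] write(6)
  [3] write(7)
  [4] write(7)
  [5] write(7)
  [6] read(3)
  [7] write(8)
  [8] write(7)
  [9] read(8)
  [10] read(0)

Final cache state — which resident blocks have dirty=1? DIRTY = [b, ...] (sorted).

0: R B1 → L1 miss [-]
1: W B5 → L2 miss [D]
2: W B6 → L0 miss [D]
3: W B7 → L1 miss [D]
4: W B7 → L1 hit [D]
5: W B7 → L1 hit [D]
6: R B3 → L0 miss wb→B6 [-]
7: W B8 → L2 miss wb→B5 [D]
8: W B7 → L1 hit [D]
9: R B8 → L2 hit [D]
10: R B0 → L0 miss [-]

DIRTY = [7, 8]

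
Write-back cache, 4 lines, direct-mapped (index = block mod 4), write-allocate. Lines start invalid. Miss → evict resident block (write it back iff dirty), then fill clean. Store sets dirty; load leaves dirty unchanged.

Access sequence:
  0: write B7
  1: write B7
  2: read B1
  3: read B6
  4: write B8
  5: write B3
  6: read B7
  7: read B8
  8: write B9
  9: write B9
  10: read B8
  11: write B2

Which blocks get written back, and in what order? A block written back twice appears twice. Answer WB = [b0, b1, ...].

  0 | W B7 → L3 miss [D]
  1 | W B7 → L3 hit [D]
  2 | R B1 → L1 miss [-]
  3 | R B6 → L2 miss [-]
  4 | W B8 → L0 miss [D]
  5 | W B3 → L3 miss wb→B7 [D]
  6 | R B7 → L3 miss wb→B3 [-]
  7 | R B8 → L0 hit [D]
  8 | W B9 → L1 miss [D]
  9 | W B9 → L1 hit [D]
  10 | R B8 → L0 hit [D]
  11 | W B2 → L2 miss [D]

WB = [7, 3]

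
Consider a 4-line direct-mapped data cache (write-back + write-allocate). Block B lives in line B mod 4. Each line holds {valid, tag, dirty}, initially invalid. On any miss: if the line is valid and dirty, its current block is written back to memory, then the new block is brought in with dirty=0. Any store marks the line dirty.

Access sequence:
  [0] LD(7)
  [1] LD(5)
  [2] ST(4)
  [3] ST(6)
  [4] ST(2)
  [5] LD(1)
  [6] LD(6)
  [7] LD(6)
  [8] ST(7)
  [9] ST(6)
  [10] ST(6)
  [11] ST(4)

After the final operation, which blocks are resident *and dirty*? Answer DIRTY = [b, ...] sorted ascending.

0: R B7 -> L3 miss  d=-]
1: R B5 -> L1 miss  d=-]
2: W B4 -> L0 miss  d=D]
3: W B6 -> L2 miss  d=D]
4: W B2 -> L2 miss wb->B6  d=D]
5: R B1 -> L1 miss  d=-]
6: R B6 -> L2 miss wb->B2  d=-]
7: R B6 -> L2 hit  d=-]
8: W B7 -> L3 hit  d=D]
9: W B6 -> L2 hit  d=D]
10: W B6 -> L2 hit  d=D]
11: W B4 -> L0 hit  d=D]

DIRTY = [4, 6, 7]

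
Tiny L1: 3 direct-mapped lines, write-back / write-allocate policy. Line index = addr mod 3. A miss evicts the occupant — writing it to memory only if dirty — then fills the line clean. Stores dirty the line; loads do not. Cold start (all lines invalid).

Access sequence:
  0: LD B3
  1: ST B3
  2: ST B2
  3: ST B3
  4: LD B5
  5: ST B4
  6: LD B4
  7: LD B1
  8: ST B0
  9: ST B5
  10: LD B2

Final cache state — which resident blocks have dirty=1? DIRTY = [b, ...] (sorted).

DIRTY = [0]

0: R B3 -> L0 miss  d=-]
1: W B3 -> L0 hit  d=D]
2: W B2 -> L2 miss  d=D]
3: W B3 -> L0 hit  d=D]
4: R B5 -> L2 miss wb->B2  d=-]
5: W B4 -> L1 miss  d=D]
6: R B4 -> L1 hit  d=D]
7: R B1 -> L1 miss wb->B4  d=-]
8: W B0 -> L0 miss wb->B3  d=D]
9: W B5 -> L2 hit  d=D]
10: R B2 -> L2 miss wb->B5  d=-]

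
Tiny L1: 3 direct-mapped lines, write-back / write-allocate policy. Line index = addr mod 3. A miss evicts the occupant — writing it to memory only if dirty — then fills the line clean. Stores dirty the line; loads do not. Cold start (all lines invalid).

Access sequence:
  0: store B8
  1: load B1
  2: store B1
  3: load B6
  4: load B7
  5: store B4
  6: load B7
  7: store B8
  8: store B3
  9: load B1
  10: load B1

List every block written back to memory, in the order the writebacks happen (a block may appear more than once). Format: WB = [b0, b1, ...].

0: W B8 → L2 miss [D]
1: R B1 → L1 miss [-]
2: W B1 → L1 hit [D]
3: R B6 → L0 miss [-]
4: R B7 → L1 miss wb→B1 [-]
5: W B4 → L1 miss [D]
6: R B7 → L1 miss wb→B4 [-]
7: W B8 → L2 hit [D]
8: W B3 → L0 miss [D]
9: R B1 → L1 miss [-]
10: R B1 → L1 hit [-]

WB = [1, 4]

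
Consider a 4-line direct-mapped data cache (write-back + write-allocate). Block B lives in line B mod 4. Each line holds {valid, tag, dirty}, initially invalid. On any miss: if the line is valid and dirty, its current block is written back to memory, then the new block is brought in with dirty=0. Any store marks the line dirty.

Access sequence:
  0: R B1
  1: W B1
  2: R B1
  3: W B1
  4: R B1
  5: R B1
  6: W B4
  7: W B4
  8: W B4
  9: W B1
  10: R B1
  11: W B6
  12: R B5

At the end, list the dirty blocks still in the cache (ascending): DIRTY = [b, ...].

DIRTY = [4, 6]

  0 | R B1 → L1 miss [-]
  1 | W B1 → L1 hit [D]
  2 | R B1 → L1 hit [D]
  3 | W B1 → L1 hit [D]
  4 | R B1 → L1 hit [D]
  5 | R B1 → L1 hit [D]
  6 | W B4 → L0 miss [D]
  7 | W B4 → L0 hit [D]
  8 | W B4 → L0 hit [D]
  9 | W B1 → L1 hit [D]
  10 | R B1 → L1 hit [D]
  11 | W B6 → L2 miss [D]
  12 | R B5 → L1 miss wb→B1 [-]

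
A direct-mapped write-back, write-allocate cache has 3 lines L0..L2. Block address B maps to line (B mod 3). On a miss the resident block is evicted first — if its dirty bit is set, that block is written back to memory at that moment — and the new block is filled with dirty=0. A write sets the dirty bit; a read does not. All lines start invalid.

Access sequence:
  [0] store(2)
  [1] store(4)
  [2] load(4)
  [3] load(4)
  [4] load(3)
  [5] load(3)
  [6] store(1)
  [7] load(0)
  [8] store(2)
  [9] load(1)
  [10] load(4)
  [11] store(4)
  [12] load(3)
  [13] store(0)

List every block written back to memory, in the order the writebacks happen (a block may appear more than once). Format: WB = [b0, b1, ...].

WB = [4, 1]

  0 | W B2 → L2 miss [D]
  1 | W B4 → L1 miss [D]
  2 | R B4 → L1 hit [D]
  3 | R B4 → L1 hit [D]
  4 | R B3 → L0 miss [-]
  5 | R B3 → L0 hit [-]
  6 | W B1 → L1 miss wb→B4 [D]
  7 | R B0 → L0 miss [-]
  8 | W B2 → L2 hit [D]
  9 | R B1 → L1 hit [D]
  10 | R B4 → L1 miss wb→B1 [-]
  11 | W B4 → L1 hit [D]
  12 | R B3 → L0 miss [-]
  13 | W B0 → L0 miss [D]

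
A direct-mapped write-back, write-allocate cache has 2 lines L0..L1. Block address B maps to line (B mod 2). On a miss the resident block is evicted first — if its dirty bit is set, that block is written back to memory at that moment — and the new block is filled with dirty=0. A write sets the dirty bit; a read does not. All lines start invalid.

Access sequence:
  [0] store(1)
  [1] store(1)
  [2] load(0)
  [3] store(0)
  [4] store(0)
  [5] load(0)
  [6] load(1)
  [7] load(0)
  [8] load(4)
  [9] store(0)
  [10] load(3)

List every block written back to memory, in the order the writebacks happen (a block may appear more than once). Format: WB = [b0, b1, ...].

WB = [0, 1]

  0 | W B1 → L1 miss [D]
  1 | W B1 → L1 hit [D]
  2 | R B0 → L0 miss [-]
  3 | W B0 → L0 hit [D]
  4 | W B0 → L0 hit [D]
  5 | R B0 → L0 hit [D]
  6 | R B1 → L1 hit [D]
  7 | R B0 → L0 hit [D]
  8 | R B4 → L0 miss wb→B0 [-]
  9 | W B0 → L0 miss [D]
  10 | R B3 → L1 miss wb→B1 [-]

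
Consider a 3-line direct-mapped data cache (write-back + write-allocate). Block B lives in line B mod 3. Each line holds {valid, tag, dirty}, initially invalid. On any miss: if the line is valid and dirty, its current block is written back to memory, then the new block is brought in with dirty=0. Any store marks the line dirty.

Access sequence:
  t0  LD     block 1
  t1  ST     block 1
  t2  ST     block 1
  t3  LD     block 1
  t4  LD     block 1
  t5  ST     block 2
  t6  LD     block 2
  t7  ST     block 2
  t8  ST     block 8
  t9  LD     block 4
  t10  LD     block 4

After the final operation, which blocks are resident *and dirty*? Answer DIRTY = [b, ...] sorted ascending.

0: R B1 -> L1 miss  d=-]
1: W B1 -> L1 hit  d=D]
2: W B1 -> L1 hit  d=D]
3: R B1 -> L1 hit  d=D]
4: R B1 -> L1 hit  d=D]
5: W B2 -> L2 miss  d=D]
6: R B2 -> L2 hit  d=D]
7: W B2 -> L2 hit  d=D]
8: W B8 -> L2 miss wb->B2  d=D]
9: R B4 -> L1 miss wb->B1  d=-]
10: R B4 -> L1 hit  d=-]

DIRTY = [8]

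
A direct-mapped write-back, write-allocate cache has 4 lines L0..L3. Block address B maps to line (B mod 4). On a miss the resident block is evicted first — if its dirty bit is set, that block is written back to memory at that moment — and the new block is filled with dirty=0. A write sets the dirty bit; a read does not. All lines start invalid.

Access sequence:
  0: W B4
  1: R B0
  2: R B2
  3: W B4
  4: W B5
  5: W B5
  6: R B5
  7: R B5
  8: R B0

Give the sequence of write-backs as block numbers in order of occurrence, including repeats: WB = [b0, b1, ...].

WB = [4, 4]

0: W B4 -> L0 miss  d=D]
1: R B0 -> L0 miss wb->B4  d=-]
2: R B2 -> L2 miss  d=-]
3: W B4 -> L0 miss  d=D]
4: W B5 -> L1 miss  d=D]
5: W B5 -> L1 hit  d=D]
6: R B5 -> L1 hit  d=D]
7: R B5 -> L1 hit  d=D]
8: R B0 -> L0 miss wb->B4  d=-]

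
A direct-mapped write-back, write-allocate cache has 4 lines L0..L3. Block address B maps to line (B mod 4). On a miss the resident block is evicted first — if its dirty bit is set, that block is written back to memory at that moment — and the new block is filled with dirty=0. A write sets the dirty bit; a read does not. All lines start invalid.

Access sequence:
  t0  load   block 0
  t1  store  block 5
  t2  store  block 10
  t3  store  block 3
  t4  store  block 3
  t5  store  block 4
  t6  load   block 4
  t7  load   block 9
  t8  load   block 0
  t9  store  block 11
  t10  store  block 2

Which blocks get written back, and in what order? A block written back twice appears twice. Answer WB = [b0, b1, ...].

  0 | R B0 → L0 miss [-]
  1 | W B5 → L1 miss [D]
  2 | W B10 → L2 miss [D]
  3 | W B3 → L3 miss [D]
  4 | W B3 → L3 hit [D]
  5 | W B4 → L0 miss [D]
  6 | R B4 → L0 hit [D]
  7 | R B9 → L1 miss wb→B5 [-]
  8 | R B0 → L0 miss wb→B4 [-]
  9 | W B11 → L3 miss wb→B3 [D]
  10 | W B2 → L2 miss wb→B10 [D]

WB = [5, 4, 3, 10]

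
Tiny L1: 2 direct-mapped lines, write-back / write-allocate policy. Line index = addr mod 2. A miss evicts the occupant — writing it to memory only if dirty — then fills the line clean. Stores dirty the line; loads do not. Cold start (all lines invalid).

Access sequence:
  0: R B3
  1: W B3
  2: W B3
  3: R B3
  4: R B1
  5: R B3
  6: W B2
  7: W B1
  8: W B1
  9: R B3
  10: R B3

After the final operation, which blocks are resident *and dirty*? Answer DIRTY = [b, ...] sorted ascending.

DIRTY = [2]

0: R B3 -> L1 miss  d=-]
1: W B3 -> L1 hit  d=D]
2: W B3 -> L1 hit  d=D]
3: R B3 -> L1 hit  d=D]
4: R B1 -> L1 miss wb->B3  d=-]
5: R B3 -> L1 miss  d=-]
6: W B2 -> L0 miss  d=D]
7: W B1 -> L1 miss  d=D]
8: W B1 -> L1 hit  d=D]
9: R B3 -> L1 miss wb->B1  d=-]
10: R B3 -> L1 hit  d=-]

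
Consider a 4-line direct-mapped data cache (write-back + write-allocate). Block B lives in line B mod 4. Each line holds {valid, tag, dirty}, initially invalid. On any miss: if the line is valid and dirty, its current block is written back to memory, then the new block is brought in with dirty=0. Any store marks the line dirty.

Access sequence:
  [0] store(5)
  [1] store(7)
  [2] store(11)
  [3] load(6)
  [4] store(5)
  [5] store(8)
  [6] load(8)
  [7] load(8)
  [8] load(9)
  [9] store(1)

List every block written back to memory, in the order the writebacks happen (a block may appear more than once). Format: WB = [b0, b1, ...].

WB = [7, 5]

0: W B5 → L1 miss [D]
1: W B7 → L3 miss [D]
2: W B11 → L3 miss wb→B7 [D]
3: R B6 → L2 miss [-]
4: W B5 → L1 hit [D]
5: W B8 → L0 miss [D]
6: R B8 → L0 hit [D]
7: R B8 → L0 hit [D]
8: R B9 → L1 miss wb→B5 [-]
9: W B1 → L1 miss [D]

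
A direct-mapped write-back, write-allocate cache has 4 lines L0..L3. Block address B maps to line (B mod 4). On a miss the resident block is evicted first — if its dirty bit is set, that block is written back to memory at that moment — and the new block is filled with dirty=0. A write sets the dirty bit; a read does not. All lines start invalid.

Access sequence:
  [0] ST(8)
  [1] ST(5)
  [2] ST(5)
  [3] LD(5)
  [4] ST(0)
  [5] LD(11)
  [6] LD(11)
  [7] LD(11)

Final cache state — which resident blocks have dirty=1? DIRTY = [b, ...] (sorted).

0: W B8 → L0 miss [D]
1: W B5 → L1 miss [D]
2: W B5 → L1 hit [D]
3: R B5 → L1 hit [D]
4: W B0 → L0 miss wb→B8 [D]
5: R B11 → L3 miss [-]
6: R B11 → L3 hit [-]
7: R B11 → L3 hit [-]

DIRTY = [0, 5]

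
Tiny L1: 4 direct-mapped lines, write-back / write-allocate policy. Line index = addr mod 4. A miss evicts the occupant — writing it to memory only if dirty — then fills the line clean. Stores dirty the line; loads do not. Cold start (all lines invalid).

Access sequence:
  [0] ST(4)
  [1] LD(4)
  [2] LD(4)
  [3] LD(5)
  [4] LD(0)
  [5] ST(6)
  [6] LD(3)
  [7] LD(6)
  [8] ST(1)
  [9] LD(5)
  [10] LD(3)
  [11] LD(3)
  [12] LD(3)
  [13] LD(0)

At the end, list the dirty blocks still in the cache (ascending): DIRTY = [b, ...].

0: W B4 → L0 miss [D]
1: R B4 → L0 hit [D]
2: R B4 → L0 hit [D]
3: R B5 → L1 miss [-]
4: R B0 → L0 miss wb→B4 [-]
5: W B6 → L2 miss [D]
6: R B3 → L3 miss [-]
7: R B6 → L2 hit [D]
8: W B1 → L1 miss [D]
9: R B5 → L1 miss wb→B1 [-]
10: R B3 → L3 hit [-]
11: R B3 → L3 hit [-]
12: R B3 → L3 hit [-]
13: R B0 → L0 hit [-]

DIRTY = [6]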